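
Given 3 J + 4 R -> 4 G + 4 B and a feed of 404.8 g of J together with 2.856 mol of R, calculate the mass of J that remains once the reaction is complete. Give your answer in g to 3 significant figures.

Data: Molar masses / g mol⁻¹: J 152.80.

n(J) = 404.8 / 152.80 = 2.649 mol
n(R) = 2.856 mol
n/ν for J = 2.649/3 = 0.8830
n/ν for R = 2.856/4 = 0.7140
Smallest n/ν is R → limiting reagent.
J consumed = (3/4) × 2.856 = 2.142 mol
J remaining = 2.649 − 2.142 = 0.5070 mol
mass = 0.5070 × 152.80 = 77.47 g

77.5 g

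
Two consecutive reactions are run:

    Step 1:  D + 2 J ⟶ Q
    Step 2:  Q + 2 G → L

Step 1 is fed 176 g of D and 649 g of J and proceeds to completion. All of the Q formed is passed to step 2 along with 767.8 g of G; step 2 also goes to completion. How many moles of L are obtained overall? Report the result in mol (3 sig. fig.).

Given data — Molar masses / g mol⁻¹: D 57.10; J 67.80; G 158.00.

Step 1:
n(D) = 176.0 / 57.10 = 3.082 mol
n(J) = 649.0 / 67.80 = 9.572 mol
n/ν for D = 3.082/1 = 3.082
n/ν for J = 9.572/2 = 4.786
Smallest n/ν is D → limiting reagent.
n(Q) produced = (1/1) × 3.082 = 3.082 mol
Step 2:
n(Q) available = 3.082 mol
n(G) = 767.8 / 158.00 = 4.859 mol
n/ν for Q = 3.082/1 = 3.082
n/ν for G = 4.859/2 = 2.430
Smallest n/ν is G → limiting reagent.
n(L) = (1/2) × 4.859 = 2.430 mol

2.43 mol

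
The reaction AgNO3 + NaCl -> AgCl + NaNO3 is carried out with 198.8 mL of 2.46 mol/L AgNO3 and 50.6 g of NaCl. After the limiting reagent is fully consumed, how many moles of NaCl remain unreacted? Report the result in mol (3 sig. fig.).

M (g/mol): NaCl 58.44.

n(AgNO3) = 2.46 × 198.8/1000 = 0.4890 mol
n(NaCl) = 50.60 / 58.44 = 0.8658 mol
n/ν → AgNO3: 0.4890, NaCl: 0.8658; AgNO3 is limiting.
NaCl consumed = (1/1) × 0.4890 = 0.4890 mol
NaCl remaining = 0.8658 − 0.4890 = 0.3768 mol

0.377 mol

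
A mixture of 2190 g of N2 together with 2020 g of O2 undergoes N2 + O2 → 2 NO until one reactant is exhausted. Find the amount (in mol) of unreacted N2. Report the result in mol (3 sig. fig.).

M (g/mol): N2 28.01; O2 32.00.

15.1 mol

n(N2) = 2190 / 28.01 = 78.19 mol
n(O2) = 2020 / 32.00 = 63.13 mol
n/ν for N2 = 78.19/1 = 78.19
n/ν for O2 = 63.13/1 = 63.13
Smallest n/ν is O2 → limiting reagent.
N2 consumed = (1/1) × 63.13 = 63.13 mol
N2 remaining = 78.19 − 63.13 = 15.06 mol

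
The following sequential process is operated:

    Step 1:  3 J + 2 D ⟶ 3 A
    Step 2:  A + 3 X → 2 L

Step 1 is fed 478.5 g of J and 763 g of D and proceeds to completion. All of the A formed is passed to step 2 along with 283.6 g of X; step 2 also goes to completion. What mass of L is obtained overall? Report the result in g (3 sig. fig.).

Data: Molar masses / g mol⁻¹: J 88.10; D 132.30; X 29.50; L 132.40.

Step 1:
n(J) = 478.5 / 88.10 = 5.431 mol
n(D) = 763.0 / 132.30 = 5.767 mol
n/ν for J = 5.431/3 = 1.810
n/ν for D = 5.767/2 = 2.884
Smallest n/ν is J → limiting reagent.
n(A) produced = (3/3) × 5.431 = 5.431 mol
Step 2:
n(A) available = 5.431 mol
n(X) = 283.6 / 29.50 = 9.614 mol
n/ν for A = 5.431/1 = 5.431
n/ν for X = 9.614/3 = 3.205
Smallest n/ν is X → limiting reagent.
n(L) = (2/3) × 9.614 = 6.409 mol
mass = 6.409 × 132.40 = 848.6 g

849 g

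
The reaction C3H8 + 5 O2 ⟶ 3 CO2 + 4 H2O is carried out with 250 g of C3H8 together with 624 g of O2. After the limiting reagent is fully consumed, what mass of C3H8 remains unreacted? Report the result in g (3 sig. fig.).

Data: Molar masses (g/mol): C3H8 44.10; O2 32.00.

78.0 g

n(C3H8) = 250.0 / 44.10 = 5.669 mol
n(O2) = 624.0 / 32.00 = 19.50 mol
n/ν for C3H8 = 5.669/1 = 5.669
n/ν for O2 = 19.50/5 = 3.900
Smallest n/ν is O2 → limiting reagent.
C3H8 consumed = (1/5) × 19.50 = 3.900 mol
C3H8 remaining = 5.669 − 3.900 = 1.769 mol
mass = 1.769 × 44.10 = 78.01 g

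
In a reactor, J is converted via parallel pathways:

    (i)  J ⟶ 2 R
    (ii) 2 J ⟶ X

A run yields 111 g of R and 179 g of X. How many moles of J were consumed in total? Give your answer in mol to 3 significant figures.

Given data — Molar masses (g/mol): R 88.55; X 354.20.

n(R) = 111 / 88.55 = 1.254 mol
n(X) = 179 / 354.20 = 0.5054 mol
n(J) via (i) = (1/2)×1.254 = 0.6270 mol
n(J) via (ii) = (2/1)×0.5054 = 1.011 mol
total n(J) = 0.6270 + 1.011 = 1.638 mol

1.64 mol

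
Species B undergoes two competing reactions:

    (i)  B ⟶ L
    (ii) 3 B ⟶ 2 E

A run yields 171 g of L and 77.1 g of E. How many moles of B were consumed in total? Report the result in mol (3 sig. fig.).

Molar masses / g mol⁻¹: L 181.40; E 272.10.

n(L) = 171 / 181.40 = 0.9427 mol
n(E) = 77.1 / 272.10 = 0.2834 mol
n(B) via (i) = (1/1)×0.9427 = 0.9427 mol
n(B) via (ii) = (3/2)×0.2834 = 0.4251 mol
total n(B) = 0.9427 + 0.4251 = 1.368 mol

1.37 mol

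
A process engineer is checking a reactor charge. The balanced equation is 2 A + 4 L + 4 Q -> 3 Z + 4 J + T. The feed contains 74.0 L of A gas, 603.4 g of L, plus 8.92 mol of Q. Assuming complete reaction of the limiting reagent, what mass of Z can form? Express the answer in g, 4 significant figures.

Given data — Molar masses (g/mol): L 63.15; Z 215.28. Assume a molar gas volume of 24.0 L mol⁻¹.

n(A) = 74.00 / 24.0 = 3.083 mol
n(L) = 603.4 / 63.15 = 9.555 mol
n(Q) = 8.920 mol
n/ν for A = 3.083/2 = 1.542
n/ν for L = 9.555/4 = 2.389
n/ν for Q = 8.920/4 = 2.230
Smallest n/ν is A → limiting reagent.
n(Z) = (3/2) × 3.083 = 4.625 mol
mass = 4.625 × 215.28 = 995.7 g

995.7 g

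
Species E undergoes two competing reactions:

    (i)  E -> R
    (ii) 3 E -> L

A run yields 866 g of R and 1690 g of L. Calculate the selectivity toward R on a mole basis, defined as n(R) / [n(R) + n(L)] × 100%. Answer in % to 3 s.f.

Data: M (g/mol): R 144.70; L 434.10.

n(R) = 866 / 144.70 = 5.985 mol
n(L) = 1690 / 434.10 = 3.893 mol
selectivity = 5.985/(5.985+3.893) × 100 = 60.59 %

60.6 %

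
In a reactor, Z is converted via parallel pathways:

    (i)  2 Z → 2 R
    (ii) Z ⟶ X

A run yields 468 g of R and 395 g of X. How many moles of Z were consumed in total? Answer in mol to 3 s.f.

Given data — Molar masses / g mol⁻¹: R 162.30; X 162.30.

5.32 mol

n(R) = 468 / 162.30 = 2.884 mol
n(X) = 395 / 162.30 = 2.434 mol
n(Z) via (i) = (2/2)×2.884 = 2.884 mol
n(Z) via (ii) = (1/1)×2.434 = 2.434 mol
total n(Z) = 2.884 + 2.434 = 5.318 mol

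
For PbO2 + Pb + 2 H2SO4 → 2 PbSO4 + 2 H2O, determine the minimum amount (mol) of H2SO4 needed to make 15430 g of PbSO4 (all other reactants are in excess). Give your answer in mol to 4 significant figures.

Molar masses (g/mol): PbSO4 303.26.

50.88 mol

n(PbSO4) = 15430 / 303.26 = 50.88 mol
n(H2SO4) = (2/2) × 50.88 = 50.88 mol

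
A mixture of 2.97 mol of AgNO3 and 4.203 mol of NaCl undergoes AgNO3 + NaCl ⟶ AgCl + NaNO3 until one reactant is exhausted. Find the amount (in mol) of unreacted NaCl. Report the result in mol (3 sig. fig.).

n(AgNO3) = 2.970 mol
n(NaCl) = 4.203 mol
n/ν for AgNO3 = 2.970/1 = 2.970
n/ν for NaCl = 4.203/1 = 4.203
Smallest n/ν is AgNO3 → limiting reagent.
NaCl consumed = (1/1) × 2.970 = 2.970 mol
NaCl remaining = 4.203 − 2.970 = 1.233 mol

1.23 mol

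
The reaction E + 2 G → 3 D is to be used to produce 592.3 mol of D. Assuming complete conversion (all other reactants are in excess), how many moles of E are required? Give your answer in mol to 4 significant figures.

197.4 mol

n(D) = 592.3 mol
n(E) = (1/3) × 592.3 = 197.4 mol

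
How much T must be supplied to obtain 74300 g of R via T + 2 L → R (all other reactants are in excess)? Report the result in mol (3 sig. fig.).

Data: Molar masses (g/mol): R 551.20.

135 mol

n(R) = 74300 / 551.20 = 134.8 mol
n(T) = (1/1) × 134.8 = 134.8 mol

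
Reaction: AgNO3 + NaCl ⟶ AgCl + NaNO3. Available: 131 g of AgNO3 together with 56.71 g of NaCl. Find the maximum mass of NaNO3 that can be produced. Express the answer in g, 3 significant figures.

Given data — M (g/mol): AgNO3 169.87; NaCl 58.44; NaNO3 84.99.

65.5 g

n(AgNO3) = 131.0 / 169.87 = 0.7712 mol
n(NaCl) = 56.71 / 58.44 = 0.9704 mol
n/ν for AgNO3 = 0.7712/1 = 0.7712
n/ν for NaCl = 0.9704/1 = 0.9704
Smallest n/ν is AgNO3 → limiting reagent.
n(NaNO3) = (1/1) × 0.7712 = 0.7712 mol
mass = 0.7712 × 84.99 = 65.54 g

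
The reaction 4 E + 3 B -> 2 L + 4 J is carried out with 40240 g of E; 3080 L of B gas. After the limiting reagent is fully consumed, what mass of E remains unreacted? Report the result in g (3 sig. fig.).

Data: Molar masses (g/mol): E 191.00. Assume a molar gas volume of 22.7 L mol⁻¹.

n(E) = 40240 / 191.00 = 210.7 mol
n(B) = 3080 / 22.7 = 135.7 mol
n/ν → E: 52.68, B: 45.23; B is limiting.
E consumed = (4/3) × 135.7 = 180.9 mol
E remaining = 210.7 − 180.9 = 29.80 mol
mass = 29.80 × 191.00 = 5692 g

5690 g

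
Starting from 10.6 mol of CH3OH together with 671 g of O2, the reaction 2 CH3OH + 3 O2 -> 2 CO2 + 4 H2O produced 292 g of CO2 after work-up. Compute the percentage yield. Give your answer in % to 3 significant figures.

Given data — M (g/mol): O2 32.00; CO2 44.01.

n(CH3OH) = 10.60 mol
n(O2) = 671.0 / 32.00 = 20.97 mol
n/ν for CH3OH = 10.60/2 = 5.300
n/ν for O2 = 20.97/3 = 6.990
Smallest n/ν is CH3OH → limiting reagent.
theoretical n(CO2) = (2/2) × 10.60 = 10.60 mol → 466.5 g
% yield = 292 / 466.5 × 100 = 62.59 %

62.6 %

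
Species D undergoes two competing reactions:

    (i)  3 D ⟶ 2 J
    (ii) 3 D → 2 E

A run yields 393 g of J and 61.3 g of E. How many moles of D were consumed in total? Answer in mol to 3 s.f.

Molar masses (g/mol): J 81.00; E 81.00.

n(J) = 393 / 81.00 = 4.852 mol
n(E) = 61.3 / 81.00 = 0.7568 mol
n(D) via (i) = (3/2)×4.852 = 7.278 mol
n(D) via (ii) = (3/2)×0.7568 = 1.135 mol
total n(D) = 7.278 + 1.135 = 8.413 mol

8.41 mol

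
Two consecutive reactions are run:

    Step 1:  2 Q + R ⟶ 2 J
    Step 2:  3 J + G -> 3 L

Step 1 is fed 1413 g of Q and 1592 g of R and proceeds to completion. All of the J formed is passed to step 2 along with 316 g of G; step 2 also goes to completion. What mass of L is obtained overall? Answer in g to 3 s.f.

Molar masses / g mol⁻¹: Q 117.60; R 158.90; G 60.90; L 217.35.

2610 g

Step 1:
n(Q) = 1413 / 117.60 = 12.02 mol
n(R) = 1592 / 158.90 = 10.02 mol
n/ν for Q = 12.02/2 = 6.010
n/ν for R = 10.02/1 = 10.02
Smallest n/ν is Q → limiting reagent.
n(J) produced = (2/2) × 12.02 = 12.02 mol
Step 2:
n(J) available = 12.02 mol
n(G) = 316.0 / 60.90 = 5.189 mol
n/ν for J = 12.02/3 = 4.007
n/ν for G = 5.189/1 = 5.189
Smallest n/ν is J → limiting reagent.
n(L) = (3/3) × 12.02 = 12.02 mol
mass = 12.02 × 217.35 = 2613 g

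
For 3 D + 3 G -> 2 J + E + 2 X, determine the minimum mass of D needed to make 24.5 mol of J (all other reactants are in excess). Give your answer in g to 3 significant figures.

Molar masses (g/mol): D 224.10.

n(J) = 24.50 mol
n(D) = (3/2) × 24.50 = 36.75 mol
mass = 36.75 × 224.10 = 8236 g

8240 g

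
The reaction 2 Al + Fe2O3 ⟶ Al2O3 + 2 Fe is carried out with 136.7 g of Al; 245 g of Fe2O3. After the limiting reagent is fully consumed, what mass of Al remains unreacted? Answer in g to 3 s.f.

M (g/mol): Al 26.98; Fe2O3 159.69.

53.9 g

n(Al) = 136.7 / 26.98 = 5.067 mol
n(Fe2O3) = 245.0 / 159.69 = 1.534 mol
n/ν for Al = 5.067/2 = 2.534
n/ν for Fe2O3 = 1.534/1 = 1.534
Smallest n/ν is Fe2O3 → limiting reagent.
Al consumed = (2/1) × 1.534 = 3.068 mol
Al remaining = 5.067 − 3.068 = 1.999 mol
mass = 1.999 × 26.98 = 53.93 g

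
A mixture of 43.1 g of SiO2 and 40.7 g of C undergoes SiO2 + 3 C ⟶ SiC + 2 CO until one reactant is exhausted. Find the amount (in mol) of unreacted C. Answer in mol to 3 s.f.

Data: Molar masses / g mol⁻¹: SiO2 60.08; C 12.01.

n(SiO2) = 43.10 / 60.08 = 0.7174 mol
n(C) = 40.70 / 12.01 = 3.389 mol
n/ν for SiO2 = 0.7174/1 = 0.7174
n/ν for C = 3.389/3 = 1.130
Smallest n/ν is SiO2 → limiting reagent.
C consumed = (3/1) × 0.7174 = 2.152 mol
C remaining = 3.389 − 2.152 = 1.237 mol

1.24 mol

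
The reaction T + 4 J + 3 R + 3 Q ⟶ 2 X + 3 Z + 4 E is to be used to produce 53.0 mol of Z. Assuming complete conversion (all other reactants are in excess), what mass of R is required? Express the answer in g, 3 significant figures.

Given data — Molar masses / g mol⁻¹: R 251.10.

n(Z) = 53.00 mol
n(R) = (3/3) × 53.00 = 53.00 mol
mass = 53.00 × 251.10 = 13310 g

13300 g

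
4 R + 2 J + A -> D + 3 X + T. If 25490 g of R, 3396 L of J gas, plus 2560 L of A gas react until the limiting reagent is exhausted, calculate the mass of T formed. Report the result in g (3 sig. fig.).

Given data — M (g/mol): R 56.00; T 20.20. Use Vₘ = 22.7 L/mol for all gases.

1510 g

n(R) = 25490 / 56.00 = 455.2 mol
n(J) = 3396 / 22.7 = 149.6 mol
n(A) = 2560 / 22.7 = 112.8 mol
n/ν → R: 113.8, J: 74.80, A: 112.8; J is limiting.
n(T) = (1/2) × 149.6 = 74.80 mol
mass = 74.80 × 20.20 = 1511 g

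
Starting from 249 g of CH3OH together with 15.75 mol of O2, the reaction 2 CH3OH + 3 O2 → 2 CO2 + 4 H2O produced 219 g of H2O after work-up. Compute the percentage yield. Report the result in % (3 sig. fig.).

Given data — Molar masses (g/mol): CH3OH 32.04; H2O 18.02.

n(CH3OH) = 249.0 / 32.04 = 7.772 mol
n(O2) = 15.75 mol
n/ν → CH3OH: 3.886, O2: 5.250; CH3OH is limiting.
theoretical n(H2O) = (4/2) × 7.772 = 15.54 mol → 280.0 g
% yield = 219 / 280.0 × 100 = 78.21 %

78.2 %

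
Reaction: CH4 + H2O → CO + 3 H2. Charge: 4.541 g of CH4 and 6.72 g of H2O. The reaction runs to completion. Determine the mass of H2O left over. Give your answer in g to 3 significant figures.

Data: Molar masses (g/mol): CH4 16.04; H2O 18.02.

n(CH4) = 4.541 / 16.04 = 0.2831 mol
n(H2O) = 6.720 / 18.02 = 0.3729 mol
n/ν → CH4: 0.2831, H2O: 0.3729; CH4 is limiting.
H2O consumed = (1/1) × 0.2831 = 0.2831 mol
H2O remaining = 0.3729 − 0.2831 = 0.08980 mol
mass = 0.08980 × 18.02 = 1.618 g

1.62 g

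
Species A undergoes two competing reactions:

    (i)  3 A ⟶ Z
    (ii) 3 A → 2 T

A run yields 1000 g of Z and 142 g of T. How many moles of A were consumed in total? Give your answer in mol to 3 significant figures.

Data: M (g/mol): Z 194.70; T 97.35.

17.6 mol

n(Z) = 1000 / 194.70 = 5.136 mol
n(T) = 142 / 97.35 = 1.459 mol
n(A) via (i) = (3/1)×5.136 = 15.41 mol
n(A) via (ii) = (3/2)×1.459 = 2.189 mol
total n(A) = 15.41 + 2.189 = 17.60 mol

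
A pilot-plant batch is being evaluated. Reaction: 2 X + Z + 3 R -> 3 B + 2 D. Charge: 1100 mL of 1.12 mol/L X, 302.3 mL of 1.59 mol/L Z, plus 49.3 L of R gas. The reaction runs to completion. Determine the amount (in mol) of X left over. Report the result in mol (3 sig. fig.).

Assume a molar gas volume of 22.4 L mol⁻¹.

0.271 mol

n(X) = 1.12 × 1100/1000 = 1.232 mol
n(Z) = 1.59 × 302.3/1000 = 0.4807 mol
n(R) = 49.30 / 22.4 = 2.201 mol
n/ν → X: 0.6160, Z: 0.4807, R: 0.7337; Z is limiting.
X consumed = (2/1) × 0.4807 = 0.9614 mol
X remaining = 1.232 − 0.9614 = 0.2706 mol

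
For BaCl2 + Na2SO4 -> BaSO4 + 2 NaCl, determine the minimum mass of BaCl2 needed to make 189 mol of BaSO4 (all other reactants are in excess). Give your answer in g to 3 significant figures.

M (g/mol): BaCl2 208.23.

39400 g

n(BaSO4) = 189.0 mol
n(BaCl2) = (1/1) × 189.0 = 189.0 mol
mass = 189.0 × 208.23 = 39360 g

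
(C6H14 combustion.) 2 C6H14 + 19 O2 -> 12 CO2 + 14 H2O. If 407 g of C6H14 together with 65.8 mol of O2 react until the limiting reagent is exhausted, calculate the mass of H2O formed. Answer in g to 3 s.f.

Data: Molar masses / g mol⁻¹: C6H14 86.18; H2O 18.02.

596 g

n(C6H14) = 407.0 / 86.18 = 4.723 mol
n(O2) = 65.80 mol
n/ν for C6H14 = 4.723/2 = 2.362
n/ν for O2 = 65.80/19 = 3.463
Smallest n/ν is C6H14 → limiting reagent.
n(H2O) = (14/2) × 4.723 = 33.06 mol
mass = 33.06 × 18.02 = 595.7 g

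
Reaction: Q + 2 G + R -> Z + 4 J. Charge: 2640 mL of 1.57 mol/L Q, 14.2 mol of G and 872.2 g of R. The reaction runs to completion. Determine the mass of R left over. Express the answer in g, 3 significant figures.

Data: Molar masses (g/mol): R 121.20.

n(Q) = 1.57 × 2640/1000 = 4.145 mol
n(G) = 14.20 mol
n(R) = 872.2 / 121.20 = 7.196 mol
n/ν → Q: 4.145, G: 7.100, R: 7.196; Q is limiting.
R consumed = (1/1) × 4.145 = 4.145 mol
R remaining = 7.196 − 4.145 = 3.051 mol
mass = 3.051 × 121.20 = 369.8 g

370 g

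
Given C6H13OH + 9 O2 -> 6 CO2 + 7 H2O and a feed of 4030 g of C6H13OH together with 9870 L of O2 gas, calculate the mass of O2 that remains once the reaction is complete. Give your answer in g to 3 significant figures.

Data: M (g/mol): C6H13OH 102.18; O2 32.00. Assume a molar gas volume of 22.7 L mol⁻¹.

n(C6H13OH) = 4030 / 102.18 = 39.44 mol
n(O2) = 9870 / 22.7 = 434.8 mol
n/ν for C6H13OH = 39.44/1 = 39.44
n/ν for O2 = 434.8/9 = 48.31
Smallest n/ν is C6H13OH → limiting reagent.
O2 consumed = (9/1) × 39.44 = 355.0 mol
O2 remaining = 434.8 − 355.0 = 79.80 mol
mass = 79.80 × 32.00 = 2554 g

2550 g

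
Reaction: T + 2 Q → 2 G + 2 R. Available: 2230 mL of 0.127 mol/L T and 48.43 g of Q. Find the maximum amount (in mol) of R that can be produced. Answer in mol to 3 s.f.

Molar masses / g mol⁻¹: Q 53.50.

0.566 mol

n(T) = 0.127 × 2230/1000 = 0.2832 mol
n(Q) = 48.43 / 53.50 = 0.9052 mol
n/ν for T = 0.2832/1 = 0.2832
n/ν for Q = 0.9052/2 = 0.4526
Smallest n/ν is T → limiting reagent.
n(R) = (2/1) × 0.2832 = 0.5664 mol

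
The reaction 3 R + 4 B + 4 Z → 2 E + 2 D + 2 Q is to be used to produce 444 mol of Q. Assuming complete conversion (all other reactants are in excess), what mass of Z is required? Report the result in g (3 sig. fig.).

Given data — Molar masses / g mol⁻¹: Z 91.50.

81300 g

n(Q) = 444.0 mol
n(Z) = (4/2) × 444.0 = 888.0 mol
mass = 888.0 × 91.50 = 81250 g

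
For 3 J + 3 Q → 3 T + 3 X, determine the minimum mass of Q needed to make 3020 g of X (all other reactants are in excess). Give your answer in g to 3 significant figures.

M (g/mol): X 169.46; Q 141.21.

n(X) = 3020 / 169.46 = 17.82 mol
n(Q) = (3/3) × 17.82 = 17.82 mol
mass = 17.82 × 141.21 = 2516 g

2520 g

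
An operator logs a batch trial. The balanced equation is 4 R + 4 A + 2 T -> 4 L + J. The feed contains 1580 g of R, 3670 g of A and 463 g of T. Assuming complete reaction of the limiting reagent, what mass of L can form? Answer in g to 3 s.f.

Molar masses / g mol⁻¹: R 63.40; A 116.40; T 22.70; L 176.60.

n(R) = 1580 / 63.40 = 24.92 mol
n(A) = 3670 / 116.40 = 31.53 mol
n(T) = 463.0 / 22.70 = 20.40 mol
n/ν for R = 24.92/4 = 6.230
n/ν for A = 31.53/4 = 7.883
n/ν for T = 20.40/2 = 10.20
Smallest n/ν is R → limiting reagent.
n(L) = (4/4) × 24.92 = 24.92 mol
mass = 24.92 × 176.60 = 4401 g

4400 g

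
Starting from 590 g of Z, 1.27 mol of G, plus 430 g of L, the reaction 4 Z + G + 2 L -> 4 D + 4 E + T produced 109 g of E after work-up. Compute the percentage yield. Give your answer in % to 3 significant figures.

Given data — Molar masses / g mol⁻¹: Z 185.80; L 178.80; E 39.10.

n(Z) = 590.0 / 185.80 = 3.175 mol
n(G) = 1.270 mol
n(L) = 430.0 / 178.80 = 2.405 mol
n/ν for Z = 3.175/4 = 0.7938
n/ν for G = 1.270/1 = 1.270
n/ν for L = 2.405/2 = 1.203
Smallest n/ν is Z → limiting reagent.
theoretical n(E) = (4/4) × 3.175 = 3.175 mol → 124.1 g
% yield = 109 / 124.1 × 100 = 87.83 %

87.8 %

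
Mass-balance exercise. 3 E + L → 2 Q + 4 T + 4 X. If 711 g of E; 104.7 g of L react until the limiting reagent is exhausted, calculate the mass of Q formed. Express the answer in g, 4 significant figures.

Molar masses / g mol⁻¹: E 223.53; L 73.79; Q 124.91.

264.9 g

n(E) = 711.0 / 223.53 = 3.181 mol
n(L) = 104.7 / 73.79 = 1.419 mol
n/ν for E = 3.181/3 = 1.060
n/ν for L = 1.419/1 = 1.419
Smallest n/ν is E → limiting reagent.
n(Q) = (2/3) × 3.181 = 2.121 mol
mass = 2.121 × 124.91 = 264.9 g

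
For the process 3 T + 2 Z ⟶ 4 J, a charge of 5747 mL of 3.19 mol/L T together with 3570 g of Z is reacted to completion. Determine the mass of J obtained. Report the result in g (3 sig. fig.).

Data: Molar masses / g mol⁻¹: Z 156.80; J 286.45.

7000 g

n(T) = 3.19 × 5747/1000 = 18.33 mol
n(Z) = 3570 / 156.80 = 22.77 mol
n/ν for T = 18.33/3 = 6.110
n/ν for Z = 22.77/2 = 11.39
Smallest n/ν is T → limiting reagent.
n(J) = (4/3) × 18.33 = 24.44 mol
mass = 24.44 × 286.45 = 7001 g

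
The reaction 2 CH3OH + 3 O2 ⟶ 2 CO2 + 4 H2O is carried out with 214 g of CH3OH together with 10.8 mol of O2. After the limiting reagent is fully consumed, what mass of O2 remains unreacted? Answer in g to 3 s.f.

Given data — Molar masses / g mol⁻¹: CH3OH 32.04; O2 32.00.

25.0 g

n(CH3OH) = 214.0 / 32.04 = 6.679 mol
n(O2) = 10.80 mol
n/ν for CH3OH = 6.679/2 = 3.340
n/ν for O2 = 10.80/3 = 3.600
Smallest n/ν is CH3OH → limiting reagent.
O2 consumed = (3/2) × 6.679 = 10.02 mol
O2 remaining = 10.80 − 10.02 = 0.7800 mol
mass = 0.7800 × 32.00 = 24.96 g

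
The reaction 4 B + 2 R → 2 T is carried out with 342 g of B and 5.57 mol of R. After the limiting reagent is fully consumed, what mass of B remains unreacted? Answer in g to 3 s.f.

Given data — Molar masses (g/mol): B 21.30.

105 g

n(B) = 342.0 / 21.30 = 16.06 mol
n(R) = 5.570 mol
n/ν for B = 16.06/4 = 4.015
n/ν for R = 5.570/2 = 2.785
Smallest n/ν is R → limiting reagent.
B consumed = (4/2) × 5.570 = 11.14 mol
B remaining = 16.06 − 11.14 = 4.920 mol
mass = 4.920 × 21.30 = 104.8 g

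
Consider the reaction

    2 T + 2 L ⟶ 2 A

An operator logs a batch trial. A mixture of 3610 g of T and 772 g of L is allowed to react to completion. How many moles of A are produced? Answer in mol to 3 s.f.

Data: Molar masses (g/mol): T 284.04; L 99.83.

n(T) = 3610 / 284.04 = 12.71 mol
n(L) = 772.0 / 99.83 = 7.733 mol
n/ν for T = 12.71/2 = 6.355
n/ν for L = 7.733/2 = 3.867
Smallest n/ν is L → limiting reagent.
n(A) = (2/2) × 7.733 = 7.733 mol

7.73 mol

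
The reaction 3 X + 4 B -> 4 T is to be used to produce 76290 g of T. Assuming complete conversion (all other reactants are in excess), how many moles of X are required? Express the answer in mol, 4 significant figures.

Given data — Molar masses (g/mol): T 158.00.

n(T) = 76290 / 158.00 = 482.8 mol
n(X) = (3/4) × 482.8 = 362.1 mol

362.1 mol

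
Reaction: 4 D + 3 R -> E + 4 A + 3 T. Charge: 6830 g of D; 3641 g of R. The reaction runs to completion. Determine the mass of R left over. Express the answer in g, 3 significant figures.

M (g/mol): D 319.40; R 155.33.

1150 g

n(D) = 6830 / 319.40 = 21.38 mol
n(R) = 3641 / 155.33 = 23.44 mol
n/ν for D = 21.38/4 = 5.345
n/ν for R = 23.44/3 = 7.813
Smallest n/ν is D → limiting reagent.
R consumed = (3/4) × 21.38 = 16.04 mol
R remaining = 23.44 − 16.04 = 7.400 mol
mass = 7.400 × 155.33 = 1149 g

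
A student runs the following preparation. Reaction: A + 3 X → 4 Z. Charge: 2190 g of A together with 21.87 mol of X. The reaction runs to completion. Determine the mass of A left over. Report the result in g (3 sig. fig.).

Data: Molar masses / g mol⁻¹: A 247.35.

387 g

n(A) = 2190 / 247.35 = 8.854 mol
n(X) = 21.87 mol
n/ν for A = 8.854/1 = 8.854
n/ν for X = 21.87/3 = 7.290
Smallest n/ν is X → limiting reagent.
A consumed = (1/3) × 21.87 = 7.290 mol
A remaining = 8.854 − 7.290 = 1.564 mol
mass = 1.564 × 247.35 = 386.9 g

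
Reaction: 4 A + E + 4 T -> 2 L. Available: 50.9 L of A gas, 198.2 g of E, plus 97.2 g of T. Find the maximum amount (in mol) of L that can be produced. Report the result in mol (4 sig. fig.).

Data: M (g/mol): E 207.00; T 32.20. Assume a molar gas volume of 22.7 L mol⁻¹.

n(A) = 50.90 / 22.7 = 2.242 mol
n(E) = 198.2 / 207.00 = 0.9575 mol
n(T) = 97.20 / 32.20 = 3.019 mol
n/ν for A = 2.242/4 = 0.5605
n/ν for E = 0.9575/1 = 0.9575
n/ν for T = 3.019/4 = 0.7548
Smallest n/ν is A → limiting reagent.
n(L) = (2/4) × 2.242 = 1.121 mol

1.121 mol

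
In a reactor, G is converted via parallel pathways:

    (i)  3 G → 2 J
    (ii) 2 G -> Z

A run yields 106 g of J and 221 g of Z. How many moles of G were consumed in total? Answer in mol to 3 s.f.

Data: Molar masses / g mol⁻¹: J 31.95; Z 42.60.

15.4 mol

n(J) = 106 / 31.95 = 3.318 mol
n(Z) = 221 / 42.60 = 5.188 mol
n(G) via (i) = (3/2)×3.318 = 4.977 mol
n(G) via (ii) = (2/1)×5.188 = 10.38 mol
total n(G) = 4.977 + 10.38 = 15.36 mol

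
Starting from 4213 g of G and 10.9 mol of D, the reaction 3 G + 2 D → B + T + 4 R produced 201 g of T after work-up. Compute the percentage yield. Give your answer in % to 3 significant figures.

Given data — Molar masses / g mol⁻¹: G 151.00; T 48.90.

n(G) = 4213 / 151.00 = 27.90 mol
n(D) = 10.90 mol
n/ν for G = 27.90/3 = 9.300
n/ν for D = 10.90/2 = 5.450
Smallest n/ν is D → limiting reagent.
theoretical n(T) = (1/2) × 10.90 = 5.450 mol → 266.5 g
% yield = 201 / 266.5 × 100 = 75.42 %

75.4 %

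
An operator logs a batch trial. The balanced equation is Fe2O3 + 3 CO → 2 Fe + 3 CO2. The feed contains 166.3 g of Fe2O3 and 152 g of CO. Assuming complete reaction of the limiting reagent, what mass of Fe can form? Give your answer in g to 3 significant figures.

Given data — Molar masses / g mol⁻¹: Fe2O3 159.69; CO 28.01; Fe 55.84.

116 g

n(Fe2O3) = 166.3 / 159.69 = 1.041 mol
n(CO) = 152.0 / 28.01 = 5.427 mol
n/ν for Fe2O3 = 1.041/1 = 1.041
n/ν for CO = 5.427/3 = 1.809
Smallest n/ν is Fe2O3 → limiting reagent.
n(Fe) = (2/1) × 1.041 = 2.082 mol
mass = 2.082 × 55.84 = 116.3 g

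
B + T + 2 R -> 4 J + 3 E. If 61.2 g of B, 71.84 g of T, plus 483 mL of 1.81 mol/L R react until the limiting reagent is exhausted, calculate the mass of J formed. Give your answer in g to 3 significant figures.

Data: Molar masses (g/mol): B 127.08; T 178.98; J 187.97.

n(B) = 61.20 / 127.08 = 0.4816 mol
n(T) = 71.84 / 178.98 = 0.4014 mol
n(R) = 1.81 × 483.0/1000 = 0.8742 mol
n/ν for B = 0.4816/1 = 0.4816
n/ν for T = 0.4014/1 = 0.4014
n/ν for R = 0.8742/2 = 0.4371
Smallest n/ν is T → limiting reagent.
n(J) = (4/1) × 0.4014 = 1.606 mol
mass = 1.606 × 187.97 = 301.9 g

302 g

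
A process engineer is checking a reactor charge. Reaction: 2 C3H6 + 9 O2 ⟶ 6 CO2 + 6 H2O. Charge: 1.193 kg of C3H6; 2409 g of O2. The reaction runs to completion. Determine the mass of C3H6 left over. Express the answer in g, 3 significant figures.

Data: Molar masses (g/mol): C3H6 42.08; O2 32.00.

489 g

n(C3H6) = 1.193×1000 / 42.08 = 28.35 mol
n(O2) = 2409 / 32.00 = 75.28 mol
n/ν for C3H6 = 28.35/2 = 14.18
n/ν for O2 = 75.28/9 = 8.364
Smallest n/ν is O2 → limiting reagent.
C3H6 consumed = (2/9) × 75.28 = 16.73 mol
C3H6 remaining = 28.35 − 16.73 = 11.62 mol
mass = 11.62 × 42.08 = 489.0 g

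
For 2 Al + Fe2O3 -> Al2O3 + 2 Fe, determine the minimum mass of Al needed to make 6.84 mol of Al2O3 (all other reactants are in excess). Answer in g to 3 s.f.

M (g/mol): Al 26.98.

n(Al2O3) = 6.840 mol
n(Al) = (2/1) × 6.840 = 13.68 mol
mass = 13.68 × 26.98 = 369.1 g

369 g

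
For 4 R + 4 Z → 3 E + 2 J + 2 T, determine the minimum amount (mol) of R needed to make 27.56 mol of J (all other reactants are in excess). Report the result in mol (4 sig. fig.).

55.12 mol

n(J) = 27.56 mol
n(R) = (4/2) × 27.56 = 55.12 mol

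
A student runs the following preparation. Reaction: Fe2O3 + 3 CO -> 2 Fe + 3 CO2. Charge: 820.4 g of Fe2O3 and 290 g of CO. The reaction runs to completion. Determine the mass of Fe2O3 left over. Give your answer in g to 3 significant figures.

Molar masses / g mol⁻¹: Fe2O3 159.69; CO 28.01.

269 g

n(Fe2O3) = 820.4 / 159.69 = 5.137 mol
n(CO) = 290.0 / 28.01 = 10.35 mol
n/ν for Fe2O3 = 5.137/1 = 5.137
n/ν for CO = 10.35/3 = 3.450
Smallest n/ν is CO → limiting reagent.
Fe2O3 consumed = (1/3) × 10.35 = 3.450 mol
Fe2O3 remaining = 5.137 − 3.450 = 1.687 mol
mass = 1.687 × 159.69 = 269.4 g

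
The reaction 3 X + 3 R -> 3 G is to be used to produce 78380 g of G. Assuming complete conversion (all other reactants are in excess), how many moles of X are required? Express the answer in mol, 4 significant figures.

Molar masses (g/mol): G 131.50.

596.0 mol

n(G) = 78380 / 131.50 = 596.0 mol
n(X) = (3/3) × 596.0 = 596.0 mol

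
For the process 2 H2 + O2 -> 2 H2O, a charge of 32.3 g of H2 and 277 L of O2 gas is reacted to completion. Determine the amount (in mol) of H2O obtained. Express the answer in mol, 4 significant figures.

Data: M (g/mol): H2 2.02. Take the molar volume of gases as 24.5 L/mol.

15.99 mol

n(H2) = 32.30 / 2.02 = 15.99 mol
n(O2) = 277.0 / 24.5 = 11.31 mol
n/ν → H2: 7.995, O2: 11.31; H2 is limiting.
n(H2O) = (2/2) × 15.99 = 15.99 mol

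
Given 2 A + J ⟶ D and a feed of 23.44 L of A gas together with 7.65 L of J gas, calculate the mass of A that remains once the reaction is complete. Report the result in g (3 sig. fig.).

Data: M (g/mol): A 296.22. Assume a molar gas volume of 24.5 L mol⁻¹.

98.4 g

n(A) = 23.44 / 24.5 = 0.9567 mol
n(J) = 7.650 / 24.5 = 0.3122 mol
n/ν for A = 0.9567/2 = 0.4784
n/ν for J = 0.3122/1 = 0.3122
Smallest n/ν is J → limiting reagent.
A consumed = (2/1) × 0.3122 = 0.6244 mol
A remaining = 0.9567 − 0.6244 = 0.3323 mol
mass = 0.3323 × 296.22 = 98.43 g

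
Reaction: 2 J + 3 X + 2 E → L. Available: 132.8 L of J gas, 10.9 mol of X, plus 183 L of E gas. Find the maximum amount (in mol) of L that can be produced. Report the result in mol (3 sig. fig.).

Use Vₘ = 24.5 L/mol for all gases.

n(J) = 132.8 / 24.5 = 5.420 mol
n(X) = 10.90 mol
n(E) = 183.0 / 24.5 = 7.469 mol
n/ν for J = 5.420/2 = 2.710
n/ν for X = 10.90/3 = 3.633
n/ν for E = 7.469/2 = 3.735
Smallest n/ν is J → limiting reagent.
n(L) = (1/2) × 5.420 = 2.710 mol

2.71 mol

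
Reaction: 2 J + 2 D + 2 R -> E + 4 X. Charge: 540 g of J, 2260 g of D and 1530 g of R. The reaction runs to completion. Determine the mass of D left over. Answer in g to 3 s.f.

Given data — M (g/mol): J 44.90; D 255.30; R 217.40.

463 g

n(J) = 540.0 / 44.90 = 12.03 mol
n(D) = 2260 / 255.30 = 8.852 mol
n(R) = 1530 / 217.40 = 7.038 mol
n/ν → J: 6.015, D: 4.426, R: 3.519; R is limiting.
D consumed = (2/2) × 7.038 = 7.038 mol
D remaining = 8.852 − 7.038 = 1.814 mol
mass = 1.814 × 255.30 = 463.1 g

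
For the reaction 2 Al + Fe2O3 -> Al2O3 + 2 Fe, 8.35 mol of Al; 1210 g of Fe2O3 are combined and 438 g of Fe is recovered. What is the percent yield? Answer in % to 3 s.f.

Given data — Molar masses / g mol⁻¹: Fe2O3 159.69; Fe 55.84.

93.9 %

n(Al) = 8.350 mol
n(Fe2O3) = 1210 / 159.69 = 7.577 mol
n/ν → Al: 4.175, Fe2O3: 7.577; Al is limiting.
theoretical n(Fe) = (2/2) × 8.350 = 8.350 mol → 466.3 g
% yield = 438 / 466.3 × 100 = 93.93 %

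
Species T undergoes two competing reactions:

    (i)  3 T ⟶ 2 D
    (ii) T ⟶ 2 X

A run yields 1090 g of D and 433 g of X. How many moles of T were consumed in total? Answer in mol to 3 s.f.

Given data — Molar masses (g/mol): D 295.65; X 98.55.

n(D) = 1090 / 295.65 = 3.687 mol
n(X) = 433 / 98.55 = 4.394 mol
n(T) via (i) = (3/2)×3.687 = 5.531 mol
n(T) via (ii) = (1/2)×4.394 = 2.197 mol
total n(T) = 5.531 + 2.197 = 7.728 mol

7.73 mol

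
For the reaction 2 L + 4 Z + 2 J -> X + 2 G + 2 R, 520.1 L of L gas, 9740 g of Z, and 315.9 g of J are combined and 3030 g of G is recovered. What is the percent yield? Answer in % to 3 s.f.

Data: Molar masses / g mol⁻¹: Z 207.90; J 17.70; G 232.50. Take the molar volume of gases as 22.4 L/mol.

n(L) = 520.1 / 22.4 = 23.22 mol
n(Z) = 9740 / 207.90 = 46.85 mol
n(J) = 315.9 / 17.70 = 17.85 mol
n/ν for L = 23.22/2 = 11.61
n/ν for Z = 46.85/4 = 11.71
n/ν for J = 17.85/2 = 8.925
Smallest n/ν is J → limiting reagent.
theoretical n(G) = (2/2) × 17.85 = 17.85 mol → 4150 g
% yield = 3030 / 4150 × 100 = 73.01 %

73.0 %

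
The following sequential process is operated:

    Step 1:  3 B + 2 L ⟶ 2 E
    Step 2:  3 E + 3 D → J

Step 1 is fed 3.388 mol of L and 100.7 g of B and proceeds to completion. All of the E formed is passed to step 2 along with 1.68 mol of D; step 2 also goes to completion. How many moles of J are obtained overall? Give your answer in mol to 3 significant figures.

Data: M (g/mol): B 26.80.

Step 1:
n(L) = 3.388 mol
n(B) = 100.7 / 26.80 = 3.757 mol
n/ν for L = 3.388/2 = 1.694
n/ν for B = 3.757/3 = 1.252
Smallest n/ν is B → limiting reagent.
n(E) produced = (2/3) × 3.757 = 2.505 mol
Step 2:
n(E) available = 2.505 mol
n(D) = 1.680 mol
n/ν for E = 2.505/3 = 0.8350
n/ν for D = 1.680/3 = 0.5600
Smallest n/ν is D → limiting reagent.
n(J) = (1/3) × 1.680 = 0.5600 mol

0.560 mol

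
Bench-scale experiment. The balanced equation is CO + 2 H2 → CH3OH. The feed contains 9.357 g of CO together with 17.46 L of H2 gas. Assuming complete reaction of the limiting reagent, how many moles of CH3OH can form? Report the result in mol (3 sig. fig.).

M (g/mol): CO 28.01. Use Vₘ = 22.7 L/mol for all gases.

n(CO) = 9.357 / 28.01 = 0.3341 mol
n(H2) = 17.46 / 22.7 = 0.7692 mol
n/ν for CO = 0.3341/1 = 0.3341
n/ν for H2 = 0.7692/2 = 0.3846
Smallest n/ν is CO → limiting reagent.
n(CH3OH) = (1/1) × 0.3341 = 0.3341 mol

0.334 mol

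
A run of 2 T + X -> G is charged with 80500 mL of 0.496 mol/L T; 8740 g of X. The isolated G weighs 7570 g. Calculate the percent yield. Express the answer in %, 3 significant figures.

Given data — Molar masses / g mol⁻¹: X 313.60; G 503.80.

75.3 %

n(T) = 0.496 × 80500/1000 = 39.93 mol
n(X) = 8740 / 313.60 = 27.87 mol
n/ν for T = 39.93/2 = 19.97
n/ν for X = 27.87/1 = 27.87
Smallest n/ν is T → limiting reagent.
theoretical n(G) = (1/2) × 39.93 = 19.97 mol → 10060 g
% yield = 7570 / 10060 × 100 = 75.25 %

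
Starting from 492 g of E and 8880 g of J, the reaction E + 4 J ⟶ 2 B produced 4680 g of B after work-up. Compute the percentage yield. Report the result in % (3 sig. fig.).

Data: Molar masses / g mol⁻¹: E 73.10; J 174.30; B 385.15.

n(E) = 492.0 / 73.10 = 6.731 mol
n(J) = 8880 / 174.30 = 50.95 mol
n/ν for E = 6.731/1 = 6.731
n/ν for J = 50.95/4 = 12.74
Smallest n/ν is E → limiting reagent.
theoretical n(B) = (2/1) × 6.731 = 13.46 mol → 5184 g
% yield = 4680 / 5184 × 100 = 90.28 %

90.3 %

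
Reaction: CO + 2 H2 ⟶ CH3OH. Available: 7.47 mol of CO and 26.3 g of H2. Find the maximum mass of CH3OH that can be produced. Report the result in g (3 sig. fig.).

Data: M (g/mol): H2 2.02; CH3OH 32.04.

n(CO) = 7.470 mol
n(H2) = 26.30 / 2.02 = 13.02 mol
n/ν → CO: 7.470, H2: 6.510; H2 is limiting.
n(CH3OH) = (1/2) × 13.02 = 6.510 mol
mass = 6.510 × 32.04 = 208.6 g

209 g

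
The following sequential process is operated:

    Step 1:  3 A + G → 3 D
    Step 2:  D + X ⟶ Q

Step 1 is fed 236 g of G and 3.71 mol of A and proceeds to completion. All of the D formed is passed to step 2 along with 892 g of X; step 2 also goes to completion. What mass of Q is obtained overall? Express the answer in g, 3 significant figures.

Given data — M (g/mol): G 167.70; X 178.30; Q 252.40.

936 g

Step 1:
n(G) = 236.0 / 167.70 = 1.407 mol
n(A) = 3.710 mol
n/ν for G = 1.407/1 = 1.407
n/ν for A = 3.710/3 = 1.237
Smallest n/ν is A → limiting reagent.
n(D) produced = (3/3) × 3.710 = 3.710 mol
Step 2:
n(D) available = 3.710 mol
n(X) = 892.0 / 178.30 = 5.003 mol
n/ν for D = 3.710/1 = 3.710
n/ν for X = 5.003/1 = 5.003
Smallest n/ν is D → limiting reagent.
n(Q) = (1/1) × 3.710 = 3.710 mol
mass = 3.710 × 252.40 = 936.4 g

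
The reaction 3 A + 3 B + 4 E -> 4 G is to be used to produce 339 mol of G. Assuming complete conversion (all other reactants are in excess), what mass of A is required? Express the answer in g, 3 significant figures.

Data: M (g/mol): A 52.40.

n(G) = 339.0 mol
n(A) = (3/4) × 339.0 = 254.3 mol
mass = 254.3 × 52.40 = 13330 g

13300 g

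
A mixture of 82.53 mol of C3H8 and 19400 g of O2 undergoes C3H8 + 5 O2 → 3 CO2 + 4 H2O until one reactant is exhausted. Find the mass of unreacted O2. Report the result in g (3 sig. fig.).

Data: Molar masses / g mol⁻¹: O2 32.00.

6200 g

n(C3H8) = 82.53 mol
n(O2) = 19400 / 32.00 = 606.3 mol
n/ν for C3H8 = 82.53/1 = 82.53
n/ν for O2 = 606.3/5 = 121.3
Smallest n/ν is C3H8 → limiting reagent.
O2 consumed = (5/1) × 82.53 = 412.7 mol
O2 remaining = 606.3 − 412.7 = 193.6 mol
mass = 193.6 × 32.00 = 6195 g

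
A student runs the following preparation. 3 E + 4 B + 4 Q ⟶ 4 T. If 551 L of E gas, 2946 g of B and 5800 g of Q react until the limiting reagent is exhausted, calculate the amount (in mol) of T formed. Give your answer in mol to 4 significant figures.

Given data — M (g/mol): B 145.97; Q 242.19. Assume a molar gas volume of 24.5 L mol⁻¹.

20.18 mol

n(E) = 551.0 / 24.5 = 22.49 mol
n(B) = 2946 / 145.97 = 20.18 mol
n(Q) = 5800 / 242.19 = 23.95 mol
n/ν for E = 22.49/3 = 7.497
n/ν for B = 20.18/4 = 5.045
n/ν for Q = 23.95/4 = 5.988
Smallest n/ν is B → limiting reagent.
n(T) = (4/4) × 20.18 = 20.18 mol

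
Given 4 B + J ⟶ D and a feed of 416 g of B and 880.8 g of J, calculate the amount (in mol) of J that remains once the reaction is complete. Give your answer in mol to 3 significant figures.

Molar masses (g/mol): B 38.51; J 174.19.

n(B) = 416.0 / 38.51 = 10.80 mol
n(J) = 880.8 / 174.19 = 5.057 mol
n/ν for B = 10.80/4 = 2.700
n/ν for J = 5.057/1 = 5.057
Smallest n/ν is B → limiting reagent.
J consumed = (1/4) × 10.80 = 2.700 mol
J remaining = 5.057 − 2.700 = 2.357 mol

2.36 mol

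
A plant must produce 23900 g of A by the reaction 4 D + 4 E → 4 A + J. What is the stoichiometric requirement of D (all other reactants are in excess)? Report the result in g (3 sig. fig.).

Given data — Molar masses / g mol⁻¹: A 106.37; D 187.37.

n(A) = 23900 / 106.37 = 224.7 mol
n(D) = (4/4) × 224.7 = 224.7 mol
mass = 224.7 × 187.37 = 42100 g

42100 g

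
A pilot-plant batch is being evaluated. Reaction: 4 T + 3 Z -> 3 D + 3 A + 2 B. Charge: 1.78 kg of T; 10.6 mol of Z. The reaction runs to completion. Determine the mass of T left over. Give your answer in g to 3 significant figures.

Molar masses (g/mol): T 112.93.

184 g

n(T) = 1.780×1000 / 112.93 = 15.76 mol
n(Z) = 10.60 mol
n/ν for T = 15.76/4 = 3.940
n/ν for Z = 10.60/3 = 3.533
Smallest n/ν is Z → limiting reagent.
T consumed = (4/3) × 10.60 = 14.13 mol
T remaining = 15.76 − 14.13 = 1.630 mol
mass = 1.630 × 112.93 = 184.1 g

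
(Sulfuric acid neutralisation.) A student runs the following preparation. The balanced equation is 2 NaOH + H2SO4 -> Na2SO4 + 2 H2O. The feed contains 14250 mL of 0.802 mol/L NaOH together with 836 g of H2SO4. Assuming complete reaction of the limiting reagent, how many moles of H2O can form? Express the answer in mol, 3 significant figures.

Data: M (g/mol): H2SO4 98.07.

11.4 mol

n(NaOH) = 0.802 × 14250/1000 = 11.43 mol
n(H2SO4) = 836.0 / 98.07 = 8.525 mol
n/ν for NaOH = 11.43/2 = 5.715
n/ν for H2SO4 = 8.525/1 = 8.525
Smallest n/ν is NaOH → limiting reagent.
n(H2O) = (2/2) × 11.43 = 11.43 mol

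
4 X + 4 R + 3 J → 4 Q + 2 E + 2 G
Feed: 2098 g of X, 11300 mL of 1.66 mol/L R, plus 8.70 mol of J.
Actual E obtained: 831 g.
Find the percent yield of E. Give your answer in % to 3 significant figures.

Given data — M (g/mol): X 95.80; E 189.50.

n(X) = 2098 / 95.80 = 21.90 mol
n(R) = 1.66 × 11300/1000 = 18.76 mol
n(J) = 8.700 mol
n/ν → X: 5.475, R: 4.690, J: 2.900; J is limiting.
theoretical n(E) = (2/3) × 8.700 = 5.800 mol → 1099 g
% yield = 831 / 1099 × 100 = 75.61 %

75.6 %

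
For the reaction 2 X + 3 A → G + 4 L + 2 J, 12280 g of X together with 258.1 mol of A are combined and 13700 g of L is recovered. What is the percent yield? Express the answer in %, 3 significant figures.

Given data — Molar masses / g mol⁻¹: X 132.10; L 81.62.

90.3 %

n(X) = 12280 / 132.10 = 92.96 mol
n(A) = 258.1 mol
n/ν for X = 92.96/2 = 46.48
n/ν for A = 258.1/3 = 86.03
Smallest n/ν is X → limiting reagent.
theoretical n(L) = (4/2) × 92.96 = 185.9 mol → 15170 g
% yield = 13700 / 15170 × 100 = 90.31 %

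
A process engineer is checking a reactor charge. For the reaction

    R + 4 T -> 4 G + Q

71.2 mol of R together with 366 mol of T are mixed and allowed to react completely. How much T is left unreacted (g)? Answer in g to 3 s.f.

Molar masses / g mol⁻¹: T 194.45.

15800 g

n(R) = 71.20 mol
n(T) = 366.0 mol
n/ν for R = 71.20/1 = 71.20
n/ν for T = 366.0/4 = 91.50
Smallest n/ν is R → limiting reagent.
T consumed = (4/1) × 71.20 = 284.8 mol
T remaining = 366.0 − 284.8 = 81.20 mol
mass = 81.20 × 194.45 = 15790 g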